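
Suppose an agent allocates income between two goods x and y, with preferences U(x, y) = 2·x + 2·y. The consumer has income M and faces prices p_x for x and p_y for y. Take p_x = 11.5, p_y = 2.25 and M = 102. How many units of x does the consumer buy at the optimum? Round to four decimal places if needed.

x* = 0

Perfect substitutes: compare marginal utility per dollar. 2/p_x vs 2/p_y → 0.1739 vs 0.8889.
y gives more utility per dollar, so spend all income on y: y* = M/p_y, x* = 0.
Numerically: x* = 0, y* = 45.3333.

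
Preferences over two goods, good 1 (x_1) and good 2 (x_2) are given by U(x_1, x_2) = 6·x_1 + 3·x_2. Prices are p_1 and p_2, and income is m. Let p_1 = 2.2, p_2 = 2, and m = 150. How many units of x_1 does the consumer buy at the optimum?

x_1* = 68.1818

Linear utility — the consumer picks whichever good has higher MU/price: 6/2.2 = 2.7273 vs 3/2 = 1.5.
x_1 gives more utility per dollar, so spend all income on x_1: x_1* = m/p_1, x_2* = 0.
Numerically: x_1* = 68.1818, x_2* = 0.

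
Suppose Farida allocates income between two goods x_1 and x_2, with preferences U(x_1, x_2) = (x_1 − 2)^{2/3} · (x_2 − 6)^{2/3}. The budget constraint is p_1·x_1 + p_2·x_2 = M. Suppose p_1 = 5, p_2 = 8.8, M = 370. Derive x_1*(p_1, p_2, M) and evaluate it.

After buying the subsistence bundle (2, 6), a share 0.5 of the remaining income goes to x_1: x_1* = 2 + 0.5·(M − 2p_1 − 6p_2)/p_1.
Discretionary income = 370 − 2·5 − 6·8.8 = 307.2; x_1* = 2 + 0.5·307.2/5 = 32.72.

x_1* = 32.72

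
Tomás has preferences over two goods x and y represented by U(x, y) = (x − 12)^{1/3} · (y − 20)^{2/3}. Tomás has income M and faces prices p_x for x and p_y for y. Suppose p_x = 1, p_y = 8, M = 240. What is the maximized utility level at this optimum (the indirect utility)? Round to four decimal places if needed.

This is Cobb-Douglas in (x−12, y−20): tangency gives 1/3·p_y·(y−20) = 2/3·p_x·(x−12).
Substituting into the budget: x* = 12 + 1/3·(M − 12·p_x − 20·p_y)/p_x, and y* = 20 + 2/3·(…)/p_y.
Discretionary income = 240 − 12·1 − 20·8 = 68; x* = 12 + 1/3·68/1 = 34.6667; y* = 20 + 2/3·68/8 = 25.6667.
Utility at the optimum: U(34.6667, 25.6667) = 8.9953.

V = 8.9953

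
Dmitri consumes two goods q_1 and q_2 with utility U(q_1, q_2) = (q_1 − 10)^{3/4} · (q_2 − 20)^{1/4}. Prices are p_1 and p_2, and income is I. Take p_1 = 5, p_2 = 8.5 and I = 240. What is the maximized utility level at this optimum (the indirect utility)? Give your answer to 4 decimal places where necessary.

Let q_1' = q_1−10, q_2' = q_2−20. MRS = 3·q_2'/q_1' = p_1/p_2.
Substituting into the budget: q_1* = 10 + 0.75·(I − 10·p_1 − 20·p_2)/p_1, and q_2* = 20 + 0.25·(…)/p_2.
Discretionary income = 240 − 10·5 − 20·8.5 = 20; q_1* = 10 + 0.75·20/5 = 13; q_2* = 20 + 0.25·20/8.5 = 20.5882.
Utility at the optimum: U(13, 20.5882) = 1.9963.

V = 1.9963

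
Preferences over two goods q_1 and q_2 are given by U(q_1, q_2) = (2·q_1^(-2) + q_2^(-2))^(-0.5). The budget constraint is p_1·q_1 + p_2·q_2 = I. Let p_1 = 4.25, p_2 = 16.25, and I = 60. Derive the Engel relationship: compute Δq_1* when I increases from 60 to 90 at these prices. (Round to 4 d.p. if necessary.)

Δq_1* = 2.4004

From the CES first-order condition, 2·(q_2/q_1)^(3) = p_1/p_2.
Solve for the ratio: q_2/q_1 = [(1/2)·p_1/p_2]^(1/3).
Substitute q_2 = (q_2/q_1)·q_1 into the budget: q_1* = I/(p_1 + p_2·(q_2/q_1)).
Numerically q_2/q_1 = 0.507577, so q_1* = 60/(4.25 + 16.25·0.507577) = 4.8007.
At I' = 90: q_1* = 7.2011. Change: 7.2011 − 4.8007 = 2.4004.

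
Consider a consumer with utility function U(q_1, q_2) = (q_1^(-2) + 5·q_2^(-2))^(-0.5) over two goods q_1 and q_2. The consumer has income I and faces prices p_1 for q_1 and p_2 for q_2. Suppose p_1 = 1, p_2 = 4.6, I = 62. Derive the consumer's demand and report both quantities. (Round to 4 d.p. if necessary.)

Substitute q_2 = (q_2/q_1)·q_1 into the budget: q_1* = I/(p_1 + p_2·(q_2/q_1)).
Numerically q_2/q_1 = 1.028184, so q_1* = 62/(1 + 4.6·1.028184) = 10.8209 and q_2* = 1.028184·10.8209 = 11.1259.

q_1* = 10.8209, q_2* = 11.1259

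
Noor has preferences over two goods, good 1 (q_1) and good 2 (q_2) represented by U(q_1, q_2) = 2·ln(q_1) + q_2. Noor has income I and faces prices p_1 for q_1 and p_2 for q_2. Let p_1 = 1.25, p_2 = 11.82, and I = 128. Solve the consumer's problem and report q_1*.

q_1* = 18.912

Set MRS = p_1/p_2: (2/q_1)/1 = p_1/p_2.
So q_1*(p_1,p_2) = 2·p_2/p_1, independent of income; and q_2* = (I − 2·p_2)/p_2.
At the given prices: q_1* = 2·11.82/1.25 = 18.912.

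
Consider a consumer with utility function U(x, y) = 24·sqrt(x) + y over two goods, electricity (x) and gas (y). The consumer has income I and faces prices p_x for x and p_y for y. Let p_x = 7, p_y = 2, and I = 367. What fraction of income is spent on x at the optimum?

share on x = 0.2242

MU_x = 12/√x, MU_y = 1. Tangency: 12/√x = p_x/p_y.
Solve: √x = 12·p_y/p_x, so x*(p_x,p_y) = (12·p_y/p_x)², and y* = (I − p_x·x*)/p_y.
Plugging in: x* = (12·2/7)² = 11.7551, y* = 142.3571.
Expenditure on x: 7·11.7551 = 82.2857; share = 0.2242.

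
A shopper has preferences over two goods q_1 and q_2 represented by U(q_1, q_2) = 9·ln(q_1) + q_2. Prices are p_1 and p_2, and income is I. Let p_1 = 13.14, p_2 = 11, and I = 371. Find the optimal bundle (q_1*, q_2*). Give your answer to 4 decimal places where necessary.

Set MRS = p_1/p_2: (9/q_1)/1 = p_1/p_2.
So q_1*(p_1,p_2) = 9·p_2/p_1, independent of income; and q_2* = (I − 9·p_2)/p_2.
At the given prices: q_1* = 9·11/13.14 = 7.5342, and q_2* = 24.7273.

q_1* = 7.5342, q_2* = 24.7273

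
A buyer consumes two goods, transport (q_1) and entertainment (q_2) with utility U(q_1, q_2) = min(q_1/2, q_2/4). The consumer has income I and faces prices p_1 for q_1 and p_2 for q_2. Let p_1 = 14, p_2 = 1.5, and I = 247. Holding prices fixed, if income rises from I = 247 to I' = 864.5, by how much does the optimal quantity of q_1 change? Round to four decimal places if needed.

Δq_1* = 36.3235

Demand: q_1*(p_1,p_2,I) = 2·I/(2·p_1 + 4·p_2), q_2* = 4·I/(2·p_1 + 4·p_2).
Here 2·14 + 4·1.5 = 34, giving q_1* = 14.5294.
At I' = 864.5: q_1* = 50.8529. Change: 50.8529 − 14.5294 = 36.3235.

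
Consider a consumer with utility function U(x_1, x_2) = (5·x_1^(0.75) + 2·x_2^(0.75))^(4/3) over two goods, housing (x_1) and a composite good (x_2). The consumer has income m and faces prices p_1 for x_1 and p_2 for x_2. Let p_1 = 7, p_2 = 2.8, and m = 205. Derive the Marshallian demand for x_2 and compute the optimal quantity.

x_2* = 20.9184

From the CES first-order condition, (5/2)·(x_2/x_1)^(0.25) = p_1/p_2.
Hence x_2/x_1 = ((2/5)·p_1/p_2)^(1/(0.25)), i.e. raised to the 4 power.
Substitute x_2 = (x_2/x_1)·x_1 into the budget: x_1* = m/(p_1 + p_2·(x_2/x_1)).
Numerically x_2/x_1 = 1, so x_1* = 205/(7 + 2.8·1) = 20.9184 and x_2* = 1·20.9184 = 20.9184.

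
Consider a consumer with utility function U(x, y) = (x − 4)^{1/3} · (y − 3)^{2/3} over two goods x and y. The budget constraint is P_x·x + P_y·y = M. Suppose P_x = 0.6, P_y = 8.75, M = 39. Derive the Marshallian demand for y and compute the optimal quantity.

Let x' = x−4, y' = y−3. MRS = (1/2)·y'/x' = P_x/P_y.
After buying the subsistence bundle (4, 3), a share 1/3 of the remaining income goes to x: x* = 4 + 1/3·(M − 4P_x − 3P_y)/P_x.
Discretionary income = 39 − 4·0.6 − 3·8.75 = 10.35; y* = 3 + 2/3·10.35/8.75 = 3.7886.

y* = 3.7886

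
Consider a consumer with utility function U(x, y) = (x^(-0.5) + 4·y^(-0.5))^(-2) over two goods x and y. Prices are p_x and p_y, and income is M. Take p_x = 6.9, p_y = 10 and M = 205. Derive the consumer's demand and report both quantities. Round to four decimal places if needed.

MU_x ∝ x^(-1.5), MU_y ∝ 4·y^(-1.5), so MRS = (1/4)·(y/x)^(1.5) = p_x/p_y.
Hence y/x = (4·p_x/p_y)^(1/(1.5)), i.e. raised to the 2/3 power.
Substitute y = (y/x)·x into the budget: x* = M/(p_x + p_y·(y/x)).
Numerically y/x = 1.967612, so x* = 205/(6.9 + 10·1.967612) = 7.7137 and y* = 1.967612·7.7137 = 15.1776.

x* = 7.7137, y* = 15.1776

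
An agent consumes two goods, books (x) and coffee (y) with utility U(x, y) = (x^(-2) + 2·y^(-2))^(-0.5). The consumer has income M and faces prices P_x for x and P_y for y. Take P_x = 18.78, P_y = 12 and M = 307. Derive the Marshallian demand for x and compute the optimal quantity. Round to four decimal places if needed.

With the ratio pinned down, the budget gives x* = M/(P_x + P_y·(y/x)) and y* = (y/x)·x*.
Numerically y/x = 1.462788, so x* = 307/(18.78 + 12·1.462788) = 8.4495.

x* = 8.4495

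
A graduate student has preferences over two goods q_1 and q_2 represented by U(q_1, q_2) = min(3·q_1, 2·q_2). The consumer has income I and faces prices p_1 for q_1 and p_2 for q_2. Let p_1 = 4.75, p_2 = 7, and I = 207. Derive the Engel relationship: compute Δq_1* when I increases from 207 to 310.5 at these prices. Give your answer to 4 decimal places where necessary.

Δq_1* = 6.7869

Leontief preferences: the optimum is at the kink where q_1/2 = q_2/3, i.e. q_2 = (3/2)·q_1.
Budget: p_1·q_1 + p_2·(3/2)·q_1 = I, so (2·p_1 + 3·p_2)·q_1 = 2·I.
Demand: q_1*(p_1,p_2,I) = 2·I/(2·p_1 + 3·p_2), q_2* = 3·I/(2·p_1 + 3·p_2).
Here 2·4.75 + 3·7 = 30.5, giving q_1* = 13.5738.
At I' = 310.5: q_1* = 20.3607. Change: 20.3607 − 13.5738 = 6.7869.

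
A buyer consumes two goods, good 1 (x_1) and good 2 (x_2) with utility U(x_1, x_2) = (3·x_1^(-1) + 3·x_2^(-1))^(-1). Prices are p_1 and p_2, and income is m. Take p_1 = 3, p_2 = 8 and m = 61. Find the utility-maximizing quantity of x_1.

From the CES first-order condition, (x_2/x_1)^(2) = p_1/p_2.
Solve for the ratio: x_2/x_1 = [p_1/p_2]^(0.5).
With the ratio pinned down, the budget gives x_1* = m/(p_1 + p_2·(x_2/x_1)) and x_2* = (x_2/x_1)·x_1*.
Numerically x_2/x_1 = 0.612372, so x_1* = 61/(3 + 8·0.612372) = 7.7225.

x_1* = 7.7225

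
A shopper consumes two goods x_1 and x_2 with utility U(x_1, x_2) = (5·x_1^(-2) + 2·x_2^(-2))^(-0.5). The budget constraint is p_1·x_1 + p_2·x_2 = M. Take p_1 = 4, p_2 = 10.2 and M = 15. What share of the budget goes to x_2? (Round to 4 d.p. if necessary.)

From the CES first-order condition, (5/2)·(x_2/x_1)^(3) = p_1/p_2.
Hence x_2/x_1 = ((2/5)·p_1/p_2)^(1/(3)), i.e. raised to the 1/3 power.
With the ratio pinned down, the budget gives x_1* = M/(p_1 + p_2·(x_2/x_1)) and x_2* = (x_2/x_1)·x_1*.
Numerically x_2/x_1 = 0.539312, so x_1* = 15/(4 + 10.2·0.539312) = 1.5788 and x_2* = 0.539312·1.5788 = 0.8515.
Expenditure on x_2: 10.2·0.8515 = 8.6849; share = 0.579.

share on x_2 = 0.579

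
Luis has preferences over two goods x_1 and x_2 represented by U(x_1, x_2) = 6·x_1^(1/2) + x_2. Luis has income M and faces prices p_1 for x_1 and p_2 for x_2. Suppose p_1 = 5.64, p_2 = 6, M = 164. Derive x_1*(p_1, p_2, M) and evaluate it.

x_1* = 10.1856

Set MRS = p_1/p_2: 3·x_1^(−1/2) = p_1/p_2.
Thus x_1* = (3·p_2/p_1)² — independent of M — with the rest of income spent on x_2.
Plugging in: x_1* = (3·6/5.64)² = 10.1856.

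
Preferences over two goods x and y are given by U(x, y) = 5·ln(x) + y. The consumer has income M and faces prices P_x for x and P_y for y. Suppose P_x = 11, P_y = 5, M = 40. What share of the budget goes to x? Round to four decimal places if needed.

So x*(P_x,P_y) = 5·P_y/P_x, independent of income; and y* = (M − 5·P_y)/P_y.
At the given prices: x* = 5·5/11 = 2.2727, and y* = 3.
Expenditure on x: 11·2.2727 = 25; share = 0.625.

share on x = 0.625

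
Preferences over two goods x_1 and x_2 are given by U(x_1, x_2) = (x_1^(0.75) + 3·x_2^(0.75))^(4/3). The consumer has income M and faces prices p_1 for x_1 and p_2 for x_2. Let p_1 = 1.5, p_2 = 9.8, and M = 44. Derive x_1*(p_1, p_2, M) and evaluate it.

MU_x_1 ∝ x_1^(-0.25), MU_x_2 ∝ 3·x_2^(-0.25), so MRS = (1/3)·(x_2/x_1)^(0.25) = p_1/p_2.
Hence x_2/x_1 = (3·p_1/p_2)^(1/(0.25)), i.e. raised to the 4 power.
Substitute x_2 = (x_2/x_1)·x_1 into the budget: x_1* = M/(p_1 + p_2·(x_2/x_1)).
Numerically x_2/x_1 = 0.044458, so x_1* = 44/(1.5 + 9.8·0.044458) = 22.731.

x_1* = 22.731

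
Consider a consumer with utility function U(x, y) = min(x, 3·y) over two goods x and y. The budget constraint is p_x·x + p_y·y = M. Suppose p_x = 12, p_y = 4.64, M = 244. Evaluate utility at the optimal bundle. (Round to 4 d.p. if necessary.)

V = 18.0118

With perfect complements, no substitution: consume in ratio x:y = 3:1.
Budget: p_x·x + p_y·(1/3)·x = M, so (3·p_x + p_y)·x = 3·M.
Demand: x*(p_x,p_y,M) = 3·M/(3·p_x + p_y), y* = M/(3·p_x + p_y).
Here 3·12 + 4.64 = 40.64, giving x* = 18.0118 and y* = 6.0039.
Utility at the optimum: U(18.0118, 6.0039) = 18.0118.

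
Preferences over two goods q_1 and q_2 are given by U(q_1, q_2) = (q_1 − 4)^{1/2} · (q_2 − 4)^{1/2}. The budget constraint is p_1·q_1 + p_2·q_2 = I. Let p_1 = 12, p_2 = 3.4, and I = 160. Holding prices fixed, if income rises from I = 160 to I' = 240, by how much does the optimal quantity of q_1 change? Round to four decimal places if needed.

Δq_1* = 3.3333

This is Cobb-Douglas in (q_1−4, q_2−4): tangency gives 0.5·p_2·(q_2−4) = 0.5·p_1·(q_1−4).
After buying the subsistence bundle (4, 4), a share 0.5 of the remaining income goes to q_1: q_1* = 4 + 0.5·(I − 4p_1 − 4p_2)/p_1.
Discretionary income = 160 − 4·12 − 4·3.4 = 98.4; q_1* = 4 + 0.5·98.4/12 = 8.1.
At I' = 240: q_1* = 11.4333. Change: 11.4333 − 8.1 = 3.3333.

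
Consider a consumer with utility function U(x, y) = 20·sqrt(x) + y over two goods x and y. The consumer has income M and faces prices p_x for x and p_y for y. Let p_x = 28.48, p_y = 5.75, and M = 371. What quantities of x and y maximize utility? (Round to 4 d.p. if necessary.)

x* = 4.0762, y* = 44.3321

Utility is quasi-linear in y; the FOC for x is 10/√x = p_x/p_y.
Solve: √x = 10·p_y/p_x, so x*(p_x,p_y) = (10·p_y/p_x)², and y* = (M − p_x·x*)/p_y.
Plugging in: x* = (10·5.75/28.48)² = 4.0762, y* = 44.3321.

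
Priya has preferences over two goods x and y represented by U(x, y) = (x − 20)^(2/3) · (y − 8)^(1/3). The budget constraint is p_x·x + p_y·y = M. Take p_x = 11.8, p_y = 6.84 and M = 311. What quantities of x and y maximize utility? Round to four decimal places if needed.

MRS = 2·(y−8)/(x−20). Tangency with p_x/p_y gives y−8 = (1/2)·(p_x/p_y)·(x−20).
After buying the subsistence bundle (20, 8), a share 2/3 of the remaining income goes to x: x* = 20 + 2/3·(M − 20p_x − 8p_y)/p_x.
Discretionary income = 311 − 20·11.8 − 8·6.84 = 20.28; x* = 20 + 2/3·20.28/11.8 = 21.1458; y* = 8 + 1/3·20.28/6.84 = 8.9883.

x* = 21.1458, y* = 8.9883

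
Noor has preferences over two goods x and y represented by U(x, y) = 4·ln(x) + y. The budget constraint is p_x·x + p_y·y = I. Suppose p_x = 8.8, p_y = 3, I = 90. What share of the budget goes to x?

share on x = 0.1333

Set MRS = p_x/p_y: (4/x)/1 = p_x/p_y.
So x*(p_x,p_y) = 4·p_y/p_x, independent of income; and y* = (I − 4·p_y)/p_y.
At the given prices: x* = 4·3/8.8 = 1.3636, and y* = 26.
Expenditure on x: 8.8·1.3636 = 12; share = 0.1333.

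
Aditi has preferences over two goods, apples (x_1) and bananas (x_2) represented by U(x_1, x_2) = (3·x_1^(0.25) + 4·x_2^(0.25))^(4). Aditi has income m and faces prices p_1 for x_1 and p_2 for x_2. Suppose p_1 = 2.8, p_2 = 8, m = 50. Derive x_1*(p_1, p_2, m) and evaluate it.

x_1* = 8.7784

From the CES first-order condition, (3/4)·(x_2/x_1)^(0.75) = p_1/p_2.
Solve for the ratio: x_2/x_1 = [(4/3)·p_1/p_2]^(4/3).
Substitute x_2 = (x_2/x_1)·x_1 into the budget: x_1* = m/(p_1 + p_2·(x_2/x_1)).
Numerically x_2/x_1 = 0.361973, so x_1* = 50/(2.8 + 8·0.361973) = 8.7784.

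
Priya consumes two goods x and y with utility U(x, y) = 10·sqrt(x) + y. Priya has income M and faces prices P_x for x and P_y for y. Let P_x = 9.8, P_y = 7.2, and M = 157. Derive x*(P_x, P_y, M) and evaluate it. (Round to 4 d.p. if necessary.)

x* = 13.4944

Thus x* = (5·P_y/P_x)² — independent of M — with the rest of income spent on y.
Plugging in: x* = (5·7.2/9.8)² = 13.4944.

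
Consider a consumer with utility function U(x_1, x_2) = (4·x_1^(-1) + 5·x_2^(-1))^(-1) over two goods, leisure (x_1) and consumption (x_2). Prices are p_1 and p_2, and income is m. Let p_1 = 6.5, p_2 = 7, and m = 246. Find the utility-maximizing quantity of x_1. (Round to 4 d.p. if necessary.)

MU_x_1 ∝ 4·x_1^(-2), MU_x_2 ∝ 5·x_2^(-2), so MRS = (4/5)·(x_2/x_1)^(2) = p_1/p_2.
Solve for the ratio: x_2/x_1 = [(5/4)·p_1/p_2]^(0.5).
Substitute x_2 = (x_2/x_1)·x_1 into the budget: x_1* = m/(p_1 + p_2·(x_2/x_1)).
Numerically x_2/x_1 = 1.077365, so x_1* = 246/(6.5 + 7·1.077365) = 17.5194.

x_1* = 17.5194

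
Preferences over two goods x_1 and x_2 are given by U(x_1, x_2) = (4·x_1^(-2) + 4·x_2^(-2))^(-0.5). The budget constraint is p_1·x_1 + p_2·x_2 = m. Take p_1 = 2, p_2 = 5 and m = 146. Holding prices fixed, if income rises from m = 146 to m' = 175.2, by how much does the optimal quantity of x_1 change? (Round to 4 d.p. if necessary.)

Δx_1* = 5.1372

With the ratio pinned down, the budget gives x_1* = m/(p_1 + p_2·(x_2/x_1)) and x_2* = (x_2/x_1)·x_1*.
Numerically x_2/x_1 = 0.736806, so x_1* = 146/(2 + 5·0.736806) = 25.686.
At m' = 175.2: x_1* = 30.8232. Change: 30.8232 − 25.686 = 5.1372.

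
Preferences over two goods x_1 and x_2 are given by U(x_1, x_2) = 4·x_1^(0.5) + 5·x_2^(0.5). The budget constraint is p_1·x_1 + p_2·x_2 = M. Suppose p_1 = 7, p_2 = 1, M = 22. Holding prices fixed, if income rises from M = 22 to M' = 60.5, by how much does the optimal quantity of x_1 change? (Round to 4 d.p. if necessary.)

Numerically x_2/x_1 = 76.5625, so x_1* = 22/(7 + 1·76.5625) = 0.2633.
At M' = 60.5: x_1* = 0.724. Change: 0.724 − 0.2633 = 0.4607.

Δx_1* = 0.4607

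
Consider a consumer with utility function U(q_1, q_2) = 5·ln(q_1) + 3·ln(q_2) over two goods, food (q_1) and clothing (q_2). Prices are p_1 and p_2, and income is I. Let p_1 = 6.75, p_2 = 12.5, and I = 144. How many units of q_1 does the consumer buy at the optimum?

q_1* = 13.3333

The MRS is (5/3)·q_2/q_1. Set MRS = p_1/p_2.
So 5·p_2·q_2 = 3·p_1·q_1; combined with the budget, a share 0.625 of income goes to q_1.
Demand: q_1*(p_1,p_2,I) = 0.625·I/p_1 and q_2* = 0.375·I/p_2.
At p_1=6.75, p_2=12.5, I=144: q_1* = 0.625·144/6.75 = 13.3333.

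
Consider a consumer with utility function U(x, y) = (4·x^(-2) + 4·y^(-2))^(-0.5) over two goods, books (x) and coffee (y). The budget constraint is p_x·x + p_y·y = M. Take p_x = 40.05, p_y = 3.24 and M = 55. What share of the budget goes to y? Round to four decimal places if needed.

Substitute y = (y/x)·x into the budget: x* = M/(p_x + p_y·(y/x)).
Numerically y/x = 2.312167, so x* = 55/(40.05 + 3.24·2.312167) = 1.1569 and y* = 2.312167·1.1569 = 2.6749.
Expenditure on y: 3.24·2.6749 = 8.6667; share = 0.1576.

share on y = 0.1576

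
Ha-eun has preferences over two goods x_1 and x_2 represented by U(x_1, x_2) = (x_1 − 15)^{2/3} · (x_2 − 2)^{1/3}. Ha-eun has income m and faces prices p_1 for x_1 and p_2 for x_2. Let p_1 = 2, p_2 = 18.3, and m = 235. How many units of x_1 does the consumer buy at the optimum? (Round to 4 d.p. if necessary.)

x_1* = 71.1333

Let x_1' = x_1−15, x_2' = x_2−2. MRS = 2·x_2'/x_1' = p_1/p_2.
After buying the subsistence bundle (15, 2), a share 2/3 of the remaining income goes to x_1: x_1* = 15 + 2/3·(m − 15p_1 − 2p_2)/p_1.
Discretionary income = 235 − 15·2 − 2·18.3 = 168.4; x_1* = 15 + 2/3·168.4/2 = 71.1333.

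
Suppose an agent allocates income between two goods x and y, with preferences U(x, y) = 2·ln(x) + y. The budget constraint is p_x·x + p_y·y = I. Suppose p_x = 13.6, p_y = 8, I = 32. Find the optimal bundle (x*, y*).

MU_x = 2/x, MU_y = 1. Tangency: 2/x = p_x/p_y.
So x*(p_x,p_y) = 2·p_y/p_x, independent of income; and y* = (I − 2·p_y)/p_y.
At the given prices: x* = 2·8/13.6 = 1.1765, and y* = 2.

x* = 1.1765, y* = 2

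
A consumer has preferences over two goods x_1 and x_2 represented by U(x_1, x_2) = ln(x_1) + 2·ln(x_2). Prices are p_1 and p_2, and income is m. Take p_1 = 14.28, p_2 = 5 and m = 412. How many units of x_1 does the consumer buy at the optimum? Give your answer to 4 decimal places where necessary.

Tangency: MRS = (1/2)·x_2/x_1 = p_1/p_2.
Rearranging, p_2·x_2 = 2·p_1·x_1. Substituting into the budget gives p_1·x_1·(1 + 2) = m.
Demand: x_1*(p_1,p_2,m) = 1/3·m/p_1 and x_2* = 2/3·m/p_2.
At p_1=14.28, p_2=5, m=412: x_1* = 1/3·412/14.28 = 9.6172.

x_1* = 9.6172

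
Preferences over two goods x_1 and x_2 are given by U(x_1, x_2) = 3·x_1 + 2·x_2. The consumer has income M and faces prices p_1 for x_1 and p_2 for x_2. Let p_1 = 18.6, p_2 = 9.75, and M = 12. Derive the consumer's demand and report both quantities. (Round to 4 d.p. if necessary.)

Perfect substitutes: compare marginal utility per dollar. 3/p_1 vs 2/p_2 → 0.1613 vs 0.2051.
x_2 gives more utility per dollar, so spend all income on x_2: x_2* = M/p_2, x_1* = 0.
Numerically: x_1* = 0, x_2* = 1.2308.

x_1* = 0, x_2* = 1.2308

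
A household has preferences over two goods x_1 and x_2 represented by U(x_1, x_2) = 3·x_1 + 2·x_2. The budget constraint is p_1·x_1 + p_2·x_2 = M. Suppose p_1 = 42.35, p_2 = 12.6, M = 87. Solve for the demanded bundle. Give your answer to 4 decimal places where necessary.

x_1* = 0, x_2* = 6.9048

Perfect substitutes: compare marginal utility per dollar. 3/p_1 vs 2/p_2 → 0.0708 vs 0.1587.
x_2 gives more utility per dollar, so spend all income on x_2: x_2* = M/p_2, x_1* = 0.
Numerically: x_1* = 0, x_2* = 6.9048.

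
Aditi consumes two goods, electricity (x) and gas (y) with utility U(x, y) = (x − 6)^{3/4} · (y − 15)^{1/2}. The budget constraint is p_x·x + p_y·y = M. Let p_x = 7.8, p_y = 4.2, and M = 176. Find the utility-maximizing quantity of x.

MRS = (3/2)·(y−15)/(x−6). Tangency with p_x/p_y gives y−15 = (2/3)·(p_x/p_y)·(x−6).
After buying the subsistence bundle (6, 15), a share 0.6 of the remaining income goes to x: x* = 6 + 0.6·(M − 6p_x − 15p_y)/p_x.
Discretionary income = 176 − 6·7.8 − 15·4.2 = 66.2; x* = 6 + 0.6·66.2/7.8 = 11.0923.

x* = 11.0923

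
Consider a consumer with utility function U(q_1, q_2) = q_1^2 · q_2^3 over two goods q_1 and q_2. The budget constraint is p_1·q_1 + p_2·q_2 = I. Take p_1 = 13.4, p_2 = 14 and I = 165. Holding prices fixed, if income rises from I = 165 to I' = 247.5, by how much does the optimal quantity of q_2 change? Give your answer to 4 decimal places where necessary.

Tangency: MRS = (2/3)·q_2/q_1 = p_1/p_2.
So 2·p_2·q_2 = 3·p_1·q_1; combined with the budget, a share 0.4 of income goes to q_1.
Demand: q_1*(p_1,p_2,I) = 0.4·I/p_1 and q_2* = 0.6·I/p_2.
At p_1=13.4, p_2=14, I=165: q_2* = 0.6·165/14 = 7.0714.
At I' = 247.5: q_2* = 10.6071. Change: 10.6071 − 7.0714 = 3.5357.

Δq_2* = 3.5357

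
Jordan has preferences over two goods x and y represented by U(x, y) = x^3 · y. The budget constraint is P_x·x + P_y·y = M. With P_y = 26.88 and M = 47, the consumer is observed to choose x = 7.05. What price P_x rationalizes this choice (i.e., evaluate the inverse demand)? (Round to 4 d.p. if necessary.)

The MRS is 3·y/x. Set MRS = P_x/P_y.
So 3·P_y·y = P_x·x; combined with the budget, a share 0.75 of income goes to x.
Demand: x*(P_x,P_y,M) = 0.75·M/P_x and y* = 0.25·M/P_y.
Set x* = 7.05 in the demand function and solve for P_x: P_x = 5.

P_x = 5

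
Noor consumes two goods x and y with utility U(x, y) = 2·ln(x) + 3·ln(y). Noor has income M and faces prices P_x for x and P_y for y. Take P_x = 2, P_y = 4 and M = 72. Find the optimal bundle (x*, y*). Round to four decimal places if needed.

Tangency: MRS = (2/3)·y/x = P_x/P_y.
Rearranging, P_y·y = (3/2)·P_x·x. Substituting into the budget gives P_x·x·(1 + (3/2)) = M.
Demand: x*(P_x,P_y,M) = 0.4·M/P_x and y* = 0.6·M/P_y.
At P_x=2, P_y=4, M=72: x* = 0.4·72/2 = 14.4, y* = 10.8.

x* = 14.4, y* = 10.8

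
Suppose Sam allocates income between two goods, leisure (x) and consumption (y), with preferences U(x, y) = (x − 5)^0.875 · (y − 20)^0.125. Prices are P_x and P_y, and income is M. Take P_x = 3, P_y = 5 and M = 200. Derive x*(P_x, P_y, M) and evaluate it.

MRS = 7·(y−20)/(x−5). Tangency with P_x/P_y gives y−20 = (1/7)·(P_x/P_y)·(x−5).
Substituting into the budget: x* = 5 + 0.875·(M − 5·P_x − 20·P_y)/P_x, and y* = 20 + 0.125·(…)/P_y.
Discretionary income = 200 − 5·3 − 20·5 = 85; x* = 5 + 0.875·85/3 = 29.7917.

x* = 29.7917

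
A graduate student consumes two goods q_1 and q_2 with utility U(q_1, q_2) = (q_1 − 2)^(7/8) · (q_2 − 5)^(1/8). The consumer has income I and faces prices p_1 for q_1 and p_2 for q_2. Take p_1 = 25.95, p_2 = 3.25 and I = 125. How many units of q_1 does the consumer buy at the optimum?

q_1* = 3.9169

This is Cobb-Douglas in (q_1−2, q_2−5): tangency gives 0.875·p_2·(q_2−5) = 0.125·p_1·(q_1−2).
After buying the subsistence bundle (2, 5), a share 0.875 of the remaining income goes to q_1: q_1* = 2 + 0.875·(I − 2p_1 − 5p_2)/p_1.
Discretionary income = 125 − 2·25.95 − 5·3.25 = 56.85; q_1* = 2 + 0.875·56.85/25.95 = 3.9169.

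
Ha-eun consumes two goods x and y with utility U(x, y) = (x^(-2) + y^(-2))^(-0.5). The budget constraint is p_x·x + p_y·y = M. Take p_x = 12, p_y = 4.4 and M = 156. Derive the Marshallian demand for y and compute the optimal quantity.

y* = 12.0102

Numerically y/x = 1.397149, so x* = 156/(12 + 4.4·1.397149) = 8.5962 and y* = 1.397149·8.5962 = 12.0102.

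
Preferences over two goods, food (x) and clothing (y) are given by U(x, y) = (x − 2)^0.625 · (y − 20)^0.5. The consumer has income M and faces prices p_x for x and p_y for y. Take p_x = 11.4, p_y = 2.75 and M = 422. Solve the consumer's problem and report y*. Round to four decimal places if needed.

This is Cobb-Douglas in (x−2, y−20): tangency gives 0.625·p_y·(y−20) = 0.5·p_x·(x−2).
Substituting into the budget: x* = 2 + 5/9·(M − 2·p_x − 20·p_y)/p_x, and y* = 20 + 4/9·(…)/p_y.
Discretionary income = 422 − 2·11.4 − 20·2.75 = 344.2; y* = 20 + 4/9·344.2/2.75 = 75.6283.

y* = 75.6283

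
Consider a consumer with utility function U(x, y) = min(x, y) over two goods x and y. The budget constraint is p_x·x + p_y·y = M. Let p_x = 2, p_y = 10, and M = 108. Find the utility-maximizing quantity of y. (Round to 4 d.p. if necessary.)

y* = 9

Leontief preferences: the optimum is at the kink where x/1 = y/1, i.e. y = x.
Budget: p_x·x + p_y·x = M, so (p_x + p_y)·x = M.
Demand: x*(p_x,p_y,M) = M/(p_x + p_y), y* = M/(p_x + p_y).
Here 2 + 10 = 12, giving y* = 9.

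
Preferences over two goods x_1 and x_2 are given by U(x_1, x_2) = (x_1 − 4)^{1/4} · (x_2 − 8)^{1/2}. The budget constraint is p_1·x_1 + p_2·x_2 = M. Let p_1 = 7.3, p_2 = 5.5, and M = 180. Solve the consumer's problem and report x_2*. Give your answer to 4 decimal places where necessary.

x_2* = 20.9455

Discretionary income = 180 − 4·7.3 − 8·5.5 = 106.8; x_2* = 8 + 2/3·106.8/5.5 = 20.9455.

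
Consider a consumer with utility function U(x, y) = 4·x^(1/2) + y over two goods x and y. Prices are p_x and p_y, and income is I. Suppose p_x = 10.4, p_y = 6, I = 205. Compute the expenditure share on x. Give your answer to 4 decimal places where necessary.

Utility is quasi-linear in y; the FOC for x is 2/√x = p_x/p_y.
Solve: √x = 2·p_y/p_x, so x*(p_x,p_y) = (2·p_y/p_x)², and y* = (I − p_x·x*)/p_y.
Plugging in: x* = (2·6/10.4)² = 1.3314, y* = 31.859.
Expenditure on x: 10.4·1.3314 = 13.8462; share = 0.0675.

share on x = 0.0675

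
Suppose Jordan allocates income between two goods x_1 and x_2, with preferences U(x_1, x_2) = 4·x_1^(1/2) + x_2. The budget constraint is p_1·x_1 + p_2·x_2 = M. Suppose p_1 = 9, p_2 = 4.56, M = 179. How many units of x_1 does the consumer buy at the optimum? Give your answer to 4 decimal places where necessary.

x_1* = 1.0268

Thus x_1* = (2·p_2/p_1)² — independent of M — with the rest of income spent on x_2.
Plugging in: x_1* = (2·4.56/9)² = 1.0268.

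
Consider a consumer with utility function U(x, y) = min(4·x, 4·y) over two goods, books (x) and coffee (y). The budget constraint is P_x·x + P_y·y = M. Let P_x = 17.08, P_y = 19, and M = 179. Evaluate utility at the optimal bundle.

V = 19.8448

With perfect complements, no substitution: consume in ratio x:y = 4:4.
Budget: P_x·x + P_y·x = M, so (4·P_x + 4·P_y)·x = 4·M.
Demand: x*(P_x,P_y,M) = 4·M/(4·P_x + 4·P_y), y* = 4·M/(4·P_x + 4·P_y).
Here 4·17.08 + 4·19 = 144.32, giving x* = 4.9612 and y* = 4.9612.
Utility at the optimum: U(4.9612, 4.9612) = 19.8448.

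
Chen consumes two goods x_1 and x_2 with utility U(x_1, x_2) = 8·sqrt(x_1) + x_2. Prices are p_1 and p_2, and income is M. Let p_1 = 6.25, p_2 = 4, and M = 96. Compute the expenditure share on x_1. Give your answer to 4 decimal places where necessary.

Set MRS = p_1/p_2: 4·x_1^(−1/2) = p_1/p_2.
Thus x_1* = (4·p_2/p_1)² — independent of M — with the rest of income spent on x_2.
Plugging in: x_1* = (4·4/6.25)² = 6.5536, x_2* = 13.76.
Expenditure on x_1: 6.25·6.5536 = 40.96; share = 0.4267.

share on x_1 = 0.4267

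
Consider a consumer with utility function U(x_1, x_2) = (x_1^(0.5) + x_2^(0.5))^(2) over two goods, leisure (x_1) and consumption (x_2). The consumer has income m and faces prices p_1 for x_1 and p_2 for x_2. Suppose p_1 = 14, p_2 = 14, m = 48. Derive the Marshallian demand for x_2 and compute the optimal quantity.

x_2* = 1.7143

From the CES first-order condition, (x_2/x_1)^(0.5) = p_1/p_2.
Hence x_2/x_1 = (p_1/p_2)^(1/(0.5)), i.e. raised to the 2 power.
With the ratio pinned down, the budget gives x_1* = m/(p_1 + p_2·(x_2/x_1)) and x_2* = (x_2/x_1)·x_1*.
Numerically x_2/x_1 = 1, so x_1* = 48/(14 + 14·1) = 1.7143 and x_2* = 1·1.7143 = 1.7143.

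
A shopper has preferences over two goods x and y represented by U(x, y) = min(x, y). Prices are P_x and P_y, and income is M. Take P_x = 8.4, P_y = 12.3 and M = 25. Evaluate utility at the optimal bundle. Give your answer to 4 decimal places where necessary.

V = 1.2077

With perfect complements, no substitution: consume in ratio x:y = 1:1.
Budget: P_x·x + P_y·x = M, so (P_x + P_y)·x = M.
Demand: x*(P_x,P_y,M) = M/(P_x + P_y), y* = M/(P_x + P_y).
Here 8.4 + 12.3 = 20.7, giving x* = 1.2077 and y* = 1.2077.
Utility at the optimum: U(1.2077, 1.2077) = 1.2077.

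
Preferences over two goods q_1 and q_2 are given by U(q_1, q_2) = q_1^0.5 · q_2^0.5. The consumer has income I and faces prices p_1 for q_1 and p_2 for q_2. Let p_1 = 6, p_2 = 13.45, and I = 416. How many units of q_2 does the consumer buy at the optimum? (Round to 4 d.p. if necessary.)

q_2* = 15.4647

Demand: q_1*(p_1,p_2,I) = 0.5·I/p_1 and q_2* = 0.5·I/p_2.
At p_1=6, p_2=13.45, I=416: q_2* = 0.5·416/13.45 = 15.4647.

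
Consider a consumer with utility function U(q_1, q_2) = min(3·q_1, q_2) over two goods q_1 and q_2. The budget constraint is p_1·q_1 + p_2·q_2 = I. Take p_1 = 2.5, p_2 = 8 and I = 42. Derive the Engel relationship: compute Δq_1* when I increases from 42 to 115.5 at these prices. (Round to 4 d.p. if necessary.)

Δq_1* = 2.7736

With perfect complements, no substitution: consume in ratio q_1:q_2 = 1:3.
Budget: p_1·q_1 + p_2·3·q_1 = I, so (p_1 + 3·p_2)·q_1 = I.
Demand: q_1*(p_1,p_2,I) = I/(p_1 + 3·p_2), q_2* = 3·I/(p_1 + 3·p_2).
Here 2.5 + 3·8 = 26.5, giving q_1* = 1.5849.
At I' = 115.5: q_1* = 4.3585. Change: 4.3585 − 1.5849 = 2.7736.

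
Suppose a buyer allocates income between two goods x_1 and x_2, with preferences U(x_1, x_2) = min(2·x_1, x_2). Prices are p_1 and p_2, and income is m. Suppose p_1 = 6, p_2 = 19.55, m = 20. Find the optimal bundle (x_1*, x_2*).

Leontief preferences: the optimum is at the kink where x_1/1 = x_2/2, i.e. x_2 = 2·x_1.
Budget: p_1·x_1 + p_2·2·x_1 = m, so (p_1 + 2·p_2)·x_1 = m.
Demand: x_1*(p_1,p_2,m) = m/(p_1 + 2·p_2), x_2* = 2·m/(p_1 + 2·p_2).
Here 6 + 2·19.55 = 45.1, giving x_1* = 0.4435 and x_2* = 0.8869.

x_1* = 0.4435, x_2* = 0.8869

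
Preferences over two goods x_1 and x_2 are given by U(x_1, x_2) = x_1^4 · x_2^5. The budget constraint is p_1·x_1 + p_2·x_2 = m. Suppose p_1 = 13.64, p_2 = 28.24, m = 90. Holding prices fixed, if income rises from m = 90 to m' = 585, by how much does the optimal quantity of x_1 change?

Tangency: MRS = (4/5)·x_2/x_1 = p_1/p_2.
So 4·p_2·x_2 = 5·p_1·x_1; combined with the budget, a share 4/9 of income goes to x_1.
Demand: x_1*(p_1,p_2,m) = 4/9·m/p_1 and x_2* = 5/9·m/p_2.
At p_1=13.64, p_2=28.24, m=90: x_1* = 4/9·90/13.64 = 2.9326.
At m' = 585: x_1* = 19.0616. Change: 19.0616 − 2.9326 = 16.129.

Δx_1* = 16.129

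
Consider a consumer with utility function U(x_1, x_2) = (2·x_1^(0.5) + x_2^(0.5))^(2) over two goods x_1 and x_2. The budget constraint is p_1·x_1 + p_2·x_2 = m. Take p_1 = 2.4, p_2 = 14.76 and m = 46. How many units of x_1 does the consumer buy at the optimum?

MRS = MU_x_1/MU_x_2 = 2·(x_2/x_1)^(0.5). Set equal to p_1/p_2.
Solve for the ratio: x_2/x_1 = [(1/2)·p_1/p_2]^(2).
Substitute x_2 = (x_2/x_1)·x_1 into the budget: x_1* = m/(p_1 + p_2·(x_2/x_1)).
Numerically x_2/x_1 = 0.00661, so x_1* = 46/(2.4 + 14.76·0.00661) = 18.418.

x_1* = 18.418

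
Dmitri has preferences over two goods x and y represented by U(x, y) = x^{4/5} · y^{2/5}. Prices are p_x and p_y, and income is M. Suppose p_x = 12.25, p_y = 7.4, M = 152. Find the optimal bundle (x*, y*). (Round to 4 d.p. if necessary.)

The MRS is 2·y/x. Set MRS = p_x/p_y.
Rearranging, p_y·y = (1/2)·p_x·x. Substituting into the budget gives p_x·x·(1 + (1/2)) = M.
Demand: x*(p_x,p_y,M) = 2/3·M/p_x and y* = 1/3·M/p_y.
At p_x=12.25, p_y=7.4, M=152: x* = 2/3·152/12.25 = 8.2721, y* = 6.8468.

x* = 8.2721, y* = 6.8468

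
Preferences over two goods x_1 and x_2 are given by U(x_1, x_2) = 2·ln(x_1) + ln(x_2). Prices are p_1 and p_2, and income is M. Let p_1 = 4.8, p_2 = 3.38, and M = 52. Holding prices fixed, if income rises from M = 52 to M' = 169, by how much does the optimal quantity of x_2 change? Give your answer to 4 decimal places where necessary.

Δx_2* = 11.5385

The MRS is 2·x_2/x_1. Set MRS = p_1/p_2.
So 2·p_2·x_2 = p_1·x_1; combined with the budget, a share 2/3 of income goes to x_1.
Demand: x_1*(p_1,p_2,M) = 2/3·M/p_1 and x_2* = 1/3·M/p_2.
At p_1=4.8, p_2=3.38, M=52: x_2* = 1/3·52/3.38 = 5.1282.
At M' = 169: x_2* = 16.6667. Change: 16.6667 − 5.1282 = 11.5385.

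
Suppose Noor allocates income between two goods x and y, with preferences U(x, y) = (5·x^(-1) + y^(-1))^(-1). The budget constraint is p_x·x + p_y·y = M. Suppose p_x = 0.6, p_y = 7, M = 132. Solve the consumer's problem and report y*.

y* = 11.3964

MU_x ∝ 5·x^(-2), MU_y ∝ y^(-2), so MRS = 5·(y/x)^(2) = p_x/p_y.
Solve for the ratio: y/x = [(1/5)·p_x/p_y]^(0.5).
Substitute y = (y/x)·x into the budget: x* = M/(p_x + p_y·(y/x)).
Numerically y/x = 0.130931, so x* = 132/(0.6 + 7·0.130931) = 87.0417 and y* = 0.130931·87.0417 = 11.3964.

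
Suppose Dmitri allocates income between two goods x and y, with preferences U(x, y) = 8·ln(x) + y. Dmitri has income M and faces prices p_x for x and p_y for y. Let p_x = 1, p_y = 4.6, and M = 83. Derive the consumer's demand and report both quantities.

Set MRS = p_x/p_y: (8/x)/1 = p_x/p_y.
So x*(p_x,p_y) = 8·p_y/p_x, independent of income; and y* = (M − 8·p_y)/p_y.
At the given prices: x* = 8·4.6/1 = 36.8, and y* = 10.0435.

x* = 36.8, y* = 10.0435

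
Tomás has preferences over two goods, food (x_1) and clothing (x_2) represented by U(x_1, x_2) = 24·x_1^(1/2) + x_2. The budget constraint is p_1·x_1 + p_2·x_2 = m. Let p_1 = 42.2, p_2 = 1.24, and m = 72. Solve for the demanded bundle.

Utility is quasi-linear in x_2; the FOC for x_1 is 12/√x_1 = p_1/p_2.
Thus x_1* = (12·p_2/p_1)² — independent of m — with the rest of income spent on x_2.
Plugging in: x_1* = (12·1.24/42.2)² = 0.1243, x_2* = 53.8332.

x_1* = 0.1243, x_2* = 53.8332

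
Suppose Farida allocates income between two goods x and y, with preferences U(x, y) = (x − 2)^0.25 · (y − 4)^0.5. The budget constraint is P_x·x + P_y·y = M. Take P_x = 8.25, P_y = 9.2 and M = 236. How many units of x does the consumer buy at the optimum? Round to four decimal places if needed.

Discretionary income = 236 − 2·8.25 − 4·9.2 = 182.7; x* = 2 + 1/3·182.7/8.25 = 9.3818.

x* = 9.3818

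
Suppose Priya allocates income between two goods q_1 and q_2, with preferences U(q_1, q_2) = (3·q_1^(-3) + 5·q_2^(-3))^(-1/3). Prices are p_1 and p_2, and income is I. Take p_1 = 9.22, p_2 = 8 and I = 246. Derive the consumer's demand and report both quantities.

MU_q_1 ∝ 3·q_1^(-4), MU_q_2 ∝ 5·q_2^(-4), so MRS = (3/5)·(q_2/q_1)^(4) = p_1/p_2.
Hence q_2/q_1 = ((5/3)·p_1/p_2)^(1/(4)), i.e. raised to the 0.25 power.
With the ratio pinned down, the budget gives q_1* = I/(p_1 + p_2·(q_2/q_1)) and q_2* = (q_2/q_1)·q_1*.
Numerically q_2/q_1 = 1.17726, so q_1* = 246/(9.22 + 8·1.17726) = 13.1988 and q_2* = 1.17726·13.1988 = 15.5384.

q_1* = 13.1988, q_2* = 15.5384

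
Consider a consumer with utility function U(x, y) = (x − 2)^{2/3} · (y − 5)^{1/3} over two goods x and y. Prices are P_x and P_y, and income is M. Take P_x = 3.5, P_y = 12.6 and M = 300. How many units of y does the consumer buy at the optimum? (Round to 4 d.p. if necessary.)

y* = 11.0847

Let x' = x−2, y' = y−5. MRS = 2·y'/x' = P_x/P_y.
Substituting into the budget: x* = 2 + 2/3·(M − 2·P_x − 5·P_y)/P_x, and y* = 5 + 1/3·(…)/P_y.
Discretionary income = 300 − 2·3.5 − 5·12.6 = 230; y* = 5 + 1/3·230/12.6 = 11.0847.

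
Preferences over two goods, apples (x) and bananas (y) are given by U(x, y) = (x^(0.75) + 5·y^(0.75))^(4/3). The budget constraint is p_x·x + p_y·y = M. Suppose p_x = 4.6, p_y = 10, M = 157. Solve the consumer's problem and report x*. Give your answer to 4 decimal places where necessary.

With the ratio pinned down, the budget gives x* = M/(p_x + p_y·(y/x)) and y* = (y/x)·x*.
Numerically y/x = 27.9841, so x* = 157/(4.6 + 10·27.9841) = 0.552.

x* = 0.552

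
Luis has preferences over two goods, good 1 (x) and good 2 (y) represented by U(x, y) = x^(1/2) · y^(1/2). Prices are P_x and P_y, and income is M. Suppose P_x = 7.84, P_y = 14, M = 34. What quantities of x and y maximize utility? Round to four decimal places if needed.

Tangency: MRS = y/x = P_x/P_y.
So 0.5·P_y·y = 0.5·P_x·x; combined with the budget, a share 0.5 of income goes to x.
Demand: x*(P_x,P_y,M) = 0.5·M/P_x and y* = 0.5·M/P_y.
At P_x=7.84, P_y=14, M=34: x* = 0.5·34/7.84 = 2.1684, y* = 1.2143.

x* = 2.1684, y* = 1.2143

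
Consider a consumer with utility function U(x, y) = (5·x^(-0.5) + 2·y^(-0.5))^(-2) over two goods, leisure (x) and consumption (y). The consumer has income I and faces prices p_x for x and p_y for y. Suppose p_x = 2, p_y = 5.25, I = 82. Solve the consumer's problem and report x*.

x* = 23.4435

With the ratio pinned down, the budget gives x* = I/(p_x + p_y·(y/x)) and y* = (y/x)·x*.
Numerically y/x = 0.28529, so x* = 82/(2 + 5.25·0.28529) = 23.4435.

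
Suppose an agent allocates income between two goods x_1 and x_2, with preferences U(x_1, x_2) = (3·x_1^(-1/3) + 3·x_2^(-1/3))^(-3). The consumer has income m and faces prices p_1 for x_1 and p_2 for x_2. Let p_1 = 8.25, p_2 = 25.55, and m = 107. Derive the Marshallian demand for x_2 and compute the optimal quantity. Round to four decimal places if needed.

x_2* = 2.3879

MRS = MU_x_1/MU_x_2 = (x_2/x_1)^(4/3). Set equal to p_1/p_2.
Solve for the ratio: x_2/x_1 = [p_1/p_2]^(0.75).
With the ratio pinned down, the budget gives x_1* = m/(p_1 + p_2·(x_2/x_1)) and x_2* = (x_2/x_1)·x_1*.
Numerically x_2/x_1 = 0.428349, so x_1* = 107/(8.25 + 25.55·0.428349) = 5.5746 and x_2* = 0.428349·5.5746 = 2.3879.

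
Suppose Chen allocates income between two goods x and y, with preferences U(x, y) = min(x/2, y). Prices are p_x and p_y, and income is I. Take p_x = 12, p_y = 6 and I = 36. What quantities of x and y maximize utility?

With perfect complements, no substitution: consume in ratio x:y = 2:1.
Budget: p_x·x + p_y·(1/2)·x = I, so (2·p_x + p_y)·x = 2·I.
Demand: x*(p_x,p_y,I) = 2·I/(2·p_x + p_y), y* = I/(2·p_x + p_y).
Here 2·12 + 6 = 30, giving x* = 2.4 and y* = 1.2.

x* = 2.4, y* = 1.2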